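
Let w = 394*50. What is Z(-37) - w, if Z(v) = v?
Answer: -19737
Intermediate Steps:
w = 19700
Z(-37) - w = -37 - 1*19700 = -37 - 19700 = -19737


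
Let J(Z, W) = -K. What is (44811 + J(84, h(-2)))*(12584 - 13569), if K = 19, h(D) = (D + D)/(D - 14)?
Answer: -44120120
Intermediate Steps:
h(D) = 2*D/(-14 + D) (h(D) = (2*D)/(-14 + D) = 2*D/(-14 + D))
J(Z, W) = -19 (J(Z, W) = -1*19 = -19)
(44811 + J(84, h(-2)))*(12584 - 13569) = (44811 - 19)*(12584 - 13569) = 44792*(-985) = -44120120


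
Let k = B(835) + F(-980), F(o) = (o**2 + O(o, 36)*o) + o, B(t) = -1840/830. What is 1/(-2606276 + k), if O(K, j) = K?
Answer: -83/56976032 ≈ -1.4568e-6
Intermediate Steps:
B(t) = -184/83 (B(t) = -1840*1/830 = -184/83)
F(o) = o + 2*o**2 (F(o) = (o**2 + o*o) + o = (o**2 + o**2) + o = 2*o**2 + o = o + 2*o**2)
k = 159344876/83 (k = -184/83 - 980*(1 + 2*(-980)) = -184/83 - 980*(1 - 1960) = -184/83 - 980*(-1959) = -184/83 + 1919820 = 159344876/83 ≈ 1.9198e+6)
1/(-2606276 + k) = 1/(-2606276 + 159344876/83) = 1/(-56976032/83) = -83/56976032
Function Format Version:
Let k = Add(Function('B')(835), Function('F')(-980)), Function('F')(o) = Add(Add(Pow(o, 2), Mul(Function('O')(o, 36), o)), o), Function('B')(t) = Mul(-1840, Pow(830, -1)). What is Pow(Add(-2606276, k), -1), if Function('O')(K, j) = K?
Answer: Rational(-83, 56976032) ≈ -1.4568e-6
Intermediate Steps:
Function('B')(t) = Rational(-184, 83) (Function('B')(t) = Mul(-1840, Rational(1, 830)) = Rational(-184, 83))
Function('F')(o) = Add(o, Mul(2, Pow(o, 2))) (Function('F')(o) = Add(Add(Pow(o, 2), Mul(o, o)), o) = Add(Add(Pow(o, 2), Pow(o, 2)), o) = Add(Mul(2, Pow(o, 2)), o) = Add(o, Mul(2, Pow(o, 2))))
k = Rational(159344876, 83) (k = Add(Rational(-184, 83), Mul(-980, Add(1, Mul(2, -980)))) = Add(Rational(-184, 83), Mul(-980, Add(1, -1960))) = Add(Rational(-184, 83), Mul(-980, -1959)) = Add(Rational(-184, 83), 1919820) = Rational(159344876, 83) ≈ 1.9198e+6)
Pow(Add(-2606276, k), -1) = Pow(Add(-2606276, Rational(159344876, 83)), -1) = Pow(Rational(-56976032, 83), -1) = Rational(-83, 56976032)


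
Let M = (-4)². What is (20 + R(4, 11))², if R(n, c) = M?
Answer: 1296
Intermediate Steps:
M = 16
R(n, c) = 16
(20 + R(4, 11))² = (20 + 16)² = 36² = 1296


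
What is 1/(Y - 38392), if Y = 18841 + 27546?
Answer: 1/7995 ≈ 0.00012508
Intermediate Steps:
Y = 46387
1/(Y - 38392) = 1/(46387 - 38392) = 1/7995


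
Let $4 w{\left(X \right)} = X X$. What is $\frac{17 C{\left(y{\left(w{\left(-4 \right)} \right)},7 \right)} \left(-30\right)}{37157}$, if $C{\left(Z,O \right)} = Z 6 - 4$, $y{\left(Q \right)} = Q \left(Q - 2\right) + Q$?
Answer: $- \frac{34680}{37157} \approx -0.93334$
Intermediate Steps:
$w{\left(X \right)} = \frac{X^{2}}{4}$ ($w{\left(X \right)} = \frac{X X}{4} = \frac{X^{2}}{4}$)
$y{\left(Q \right)} = Q + Q \left(-2 + Q\right)$ ($y{\left(Q \right)} = Q \left(-2 + Q\right) + Q = Q + Q \left(-2 + Q\right)$)
$C{\left(Z,O \right)} = -4 + 6 Z$ ($C{\left(Z,O \right)} = 6 Z - 4 = -4 + 6 Z$)
$\frac{17 C{\left(y{\left(w{\left(-4 \right)} \right)},7 \right)} \left(-30\right)}{37157} = \frac{17 \left(-4 + 6 \frac{\left(-4\right)^{2}}{4} \left(-1 + \frac{\left(-4\right)^{2}}{4}\right)\right) \left(-30\right)}{37157} = 17 \left(-4 + 6 \cdot \frac{1}{4} \cdot 16 \left(-1 + \frac{1}{4} \cdot 16\right)\right) \left(-30\right) \frac{1}{37157} = 17 \left(-4 + 6 \cdot 4 \left(-1 + 4\right)\right) \left(-30\right) \frac{1}{37157} = 17 \left(-4 + 6 \cdot 4 \cdot 3\right) \left(-30\right) \frac{1}{37157} = 17 \left(-4 + 6 \cdot 12\right) \left(-30\right) \frac{1}{37157} = 17 \left(-4 + 72\right) \left(-30\right) \frac{1}{37157} = 17 \cdot 68 \left(-30\right) \frac{1}{37157} = 1156 \left(-30\right) \frac{1}{37157} = \left(-34680\right) \frac{1}{37157} = - \frac{34680}{37157}$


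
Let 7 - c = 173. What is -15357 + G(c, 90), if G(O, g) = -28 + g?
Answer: -15295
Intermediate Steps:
c = -166 (c = 7 - 1*173 = 7 - 173 = -166)
-15357 + G(c, 90) = -15357 + (-28 + 90) = -15357 + 62 = -15295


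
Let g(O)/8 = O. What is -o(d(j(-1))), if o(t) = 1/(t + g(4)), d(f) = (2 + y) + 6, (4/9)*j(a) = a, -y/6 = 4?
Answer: -1/16 ≈ -0.062500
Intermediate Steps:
y = -24 (y = -6*4 = -24)
g(O) = 8*O
j(a) = 9*a/4
d(f) = -16 (d(f) = (2 - 24) + 6 = -22 + 6 = -16)
o(t) = 1/(32 + t) (o(t) = 1/(t + 8*4) = 1/(t + 32) = 1/(32 + t))
-o(d(j(-1))) = -1/(32 - 16) = -1/16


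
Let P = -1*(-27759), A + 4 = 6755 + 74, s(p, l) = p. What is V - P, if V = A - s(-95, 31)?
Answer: -20839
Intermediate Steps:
A = 6825 (A = -4 + (6755 + 74) = -4 + 6829 = 6825)
V = 6920 (V = 6825 - 1*(-95) = 6825 + 95 = 6920)
P = 27759
V - P = 6920 - 1*27759 = 6920 - 27759 = -20839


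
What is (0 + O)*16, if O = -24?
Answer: -384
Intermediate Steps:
(0 + O)*16 = (0 - 24)*16 = -24*16 = -384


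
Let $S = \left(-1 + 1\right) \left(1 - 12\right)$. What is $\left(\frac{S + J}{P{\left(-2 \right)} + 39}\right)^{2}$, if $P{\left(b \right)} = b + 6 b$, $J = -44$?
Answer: $\frac{1936}{625} \approx 3.0976$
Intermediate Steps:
$P{\left(b \right)} = 7 b$
$S = 0$ ($S = 0 \left(-11\right) = 0$)
$\left(\frac{S + J}{P{\left(-2 \right)} + 39}\right)^{2} = \left(\frac{0 - 44}{7 \left(-2\right) + 39}\right)^{2} = \left(- \frac{44}{-14 + 39}\right)^{2} = \left(- \frac{44}{25}\right)^{2} = \frac{1936}{625}$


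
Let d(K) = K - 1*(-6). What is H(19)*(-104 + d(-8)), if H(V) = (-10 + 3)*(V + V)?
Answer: 28196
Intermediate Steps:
H(V) = -14*V
d(K) = 6 + K (d(K) = K + 6 = 6 + K)
H(19)*(-104 + d(-8)) = (-14*19)*(-104 + (6 - 8)) = -266*(-104 - 2) = -266*(-106) = 28196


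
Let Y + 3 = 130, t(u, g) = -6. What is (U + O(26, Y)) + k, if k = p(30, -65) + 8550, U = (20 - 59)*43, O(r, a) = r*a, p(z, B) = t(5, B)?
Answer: 10169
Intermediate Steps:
Y = 127 (Y = -3 + 130 = 127)
p(z, B) = -6
O(r, a) = a*r
U = -1677 (U = -39*43 = -1677)
k = 8544 (k = -6 + 8550 = 8544)
(U + O(26, Y)) + k = (-1677 + 127*26) + 8544 = (-1677 + 3302) + 8544 = 1625 + 8544 = 10169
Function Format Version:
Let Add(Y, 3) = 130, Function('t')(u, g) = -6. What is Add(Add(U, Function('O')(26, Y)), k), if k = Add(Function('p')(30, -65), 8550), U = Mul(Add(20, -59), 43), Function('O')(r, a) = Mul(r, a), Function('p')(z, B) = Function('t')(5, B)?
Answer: 10169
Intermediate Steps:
Y = 127 (Y = Add(-3, 130) = 127)
Function('p')(z, B) = -6
Function('O')(r, a) = Mul(a, r)
U = -1677 (U = Mul(-39, 43) = -1677)
k = 8544 (k = Add(-6, 8550) = 8544)
Add(Add(U, Function('O')(26, Y)), k) = Add(Add(-1677, Mul(127, 26)), 8544) = Add(Add(-1677, 3302), 8544) = Add(1625, 8544) = 10169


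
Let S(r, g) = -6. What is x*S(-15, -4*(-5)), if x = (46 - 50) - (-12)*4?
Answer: -264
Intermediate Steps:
x = 44 (x = -4 - 1*(-48) = -4 + 48 = 44)
x*S(-15, -4*(-5)) = 44*(-6) = -264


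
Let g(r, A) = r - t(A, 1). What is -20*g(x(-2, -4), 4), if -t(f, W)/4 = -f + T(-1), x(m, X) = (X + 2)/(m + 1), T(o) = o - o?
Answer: 280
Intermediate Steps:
T(o) = 0
x(m, X) = (2 + X)/(1 + m)
t(f, W) = 4*f (t(f, W) = -4*(-f + 0) = -(-4)*f = 4*f)
g(r, A) = r - 4*A
-20*g(x(-2, -4), 4) = -20*((2 - 4)/(1 - 2) - 4*4) = -20*(-2/(-1) - 16) = -20*(-1*(-2) - 16) = -20*(2 - 16) = -20*(-14) = 280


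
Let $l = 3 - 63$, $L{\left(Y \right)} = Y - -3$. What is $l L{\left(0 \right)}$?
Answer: $-180$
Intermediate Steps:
$L{\left(Y \right)} = 3 + Y$ ($L{\left(Y \right)} = Y + 3 = 3 + Y$)
$l = -60$ ($l = 3 - 63 = -60$)
$l L{\left(0 \right)} = - 60 \left(3 + 0\right) = \left(-60\right) 3 = -180$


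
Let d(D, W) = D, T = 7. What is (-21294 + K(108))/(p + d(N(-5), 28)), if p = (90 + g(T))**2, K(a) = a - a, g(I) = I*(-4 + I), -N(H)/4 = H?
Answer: -3042/1763 ≈ -1.7255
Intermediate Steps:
N(H) = -4*H
K(a) = 0
p = 12321 (p = (90 + 7*(-4 + 7))**2 = (90 + 7*3)**2 = (90 + 21)**2 = 111**2 = 12321)
(-21294 + K(108))/(p + d(N(-5), 28)) = (-21294 + 0)/(12321 - 4*(-5)) = -21294/(12321 + 20) = -21294/12341 = -21294*1/12341 = -3042/1763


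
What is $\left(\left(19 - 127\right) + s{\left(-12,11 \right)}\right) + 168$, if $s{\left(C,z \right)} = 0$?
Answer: $60$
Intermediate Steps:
$\left(\left(19 - 127\right) + s{\left(-12,11 \right)}\right) + 168 = \left(\left(19 - 127\right) + 0\right) + 168 = \left(-108 + 0\right) + 168 = -108 + 168 = 60$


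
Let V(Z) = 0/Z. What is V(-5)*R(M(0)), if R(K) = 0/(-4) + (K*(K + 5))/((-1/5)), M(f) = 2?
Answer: 0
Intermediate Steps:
V(Z) = 0
R(K) = -5*K*(5 + K) (R(K) = 0*(-1/4) + (K*(5 + K))/((-1*1/5)) = 0 + (K*(5 + K))/(-1/5) = 0 + (K*(5 + K))*(-5) = 0 - 5*K*(5 + K) = -5*K*(5 + K))
V(-5)*R(M(0)) = 0*(-5*2*(5 + 2)) = 0*(-5*2*7) = 0*(-70) = 0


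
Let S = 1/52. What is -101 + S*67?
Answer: -5185/52 ≈ -99.712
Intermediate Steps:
S = 1/52 ≈ 0.019231
-101 + S*67 = -101 + (1/52)*67 = -101 + 67/52 = -5185/52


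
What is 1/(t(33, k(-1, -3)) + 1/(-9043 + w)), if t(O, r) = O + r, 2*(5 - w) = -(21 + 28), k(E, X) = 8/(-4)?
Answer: 18027/558835 ≈ 0.032258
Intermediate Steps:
k(E, X) = -2 (k(E, X) = 8*(-¼) = -2)
w = 59/2 (w = 5 - (-1)*(21 + 28)/2 = 5 - (-1)*49/2 = 5 - ½*(-49) = 5 + 49/2 = 59/2 ≈ 29.500)
1/(t(33, k(-1, -3)) + 1/(-9043 + w)) = 1/((33 - 2) + 1/(-9043 + 59/2)) = 1/(31 + 1/(-18027/2)) = 1/(31 - 2/18027) = 1/(558835/18027) = 18027/558835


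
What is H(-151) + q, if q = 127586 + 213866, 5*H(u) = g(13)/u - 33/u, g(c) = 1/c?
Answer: 3351351808/9815 ≈ 3.4145e+5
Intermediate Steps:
H(u) = -428/(65*u) (H(u) = (1/(13*u) - 33/u)/5 = (-428/(13*u))/5 = -428/(65*u))
q = 341452
H(-151) + q = -428/65/(-151) + 341452 = -428/65*(-1/151) + 341452 = 428/9815 + 341452 = 3351351808/9815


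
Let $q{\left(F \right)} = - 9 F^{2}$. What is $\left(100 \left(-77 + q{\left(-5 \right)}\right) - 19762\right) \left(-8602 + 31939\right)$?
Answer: $-1165963194$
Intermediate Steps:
$\left(100 \left(-77 + q{\left(-5 \right)}\right) - 19762\right) \left(-8602 + 31939\right) = \left(100 \left(-77 - 9 \left(-5\right)^{2}\right) - 19762\right) \left(-8602 + 31939\right) = \left(100 \left(-77 - 225\right) - 19762\right) 23337 = \left(100 \left(-302\right) - 19762\right) 23337 = \left(-30200 - 19762\right) 23337 = \left(-49962\right) 23337 = -1165963194$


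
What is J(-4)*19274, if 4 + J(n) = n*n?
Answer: 231288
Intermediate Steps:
J(n) = -4 + n² (J(n) = -4 + n*n = -4 + n²)
J(-4)*19274 = (-4 + (-4)²)*19274 = (-4 + 16)*19274 = 12*19274 = 231288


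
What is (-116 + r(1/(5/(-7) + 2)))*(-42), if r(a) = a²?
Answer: 130858/27 ≈ 4846.6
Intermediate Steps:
(-116 + r(1/(5/(-7) + 2)))*(-42) = (-116 + (1/(5/(-7) + 2))²)*(-42) = (-116 + (1/(5*(-⅐) + 2))²)*(-42) = (-116 + (1/(-5/7 + 2))²)*(-42) = (-116 + (1/(9/7))²)*(-42) = (-116 + (7/9)²)*(-42) = (-116 + 49/81)*(-42) = -9347/81*(-42) = 130858/27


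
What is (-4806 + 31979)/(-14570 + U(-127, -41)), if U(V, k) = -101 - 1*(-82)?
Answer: -27173/14589 ≈ -1.8626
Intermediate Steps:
U(V, k) = -19 (U(V, k) = -101 + 82 = -19)
(-4806 + 31979)/(-14570 + U(-127, -41)) = (-4806 + 31979)/(-14570 - 19) = 27173/(-14589) = 27173*(-1/14589) = -27173/14589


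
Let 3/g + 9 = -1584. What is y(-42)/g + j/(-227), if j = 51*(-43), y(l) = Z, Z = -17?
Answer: 2051322/227 ≈ 9036.7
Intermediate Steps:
y(l) = -17
g = -1/531 (g = 3/(-9 - 1584) = 3/(-1593) = 3*(-1/1593) = -1/531 ≈ -0.0018832)
j = -2193
y(-42)/g + j/(-227) = -17/(-1/531) - 2193/(-227) = -17*(-531) - 2193*(-1/227) = 9027 + 2193/227 = 2051322/227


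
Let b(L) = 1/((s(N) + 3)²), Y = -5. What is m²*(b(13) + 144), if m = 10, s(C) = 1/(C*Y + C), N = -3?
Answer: 19728000/1369 ≈ 14411.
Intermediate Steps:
s(C) = -1/(4*C) (s(C) = 1/(C*(-5) + C) = 1/(-5*C + C) = 1/(-4*C) = -1/(4*C))
b(L) = 144/1369 (b(L) = 1/((-¼/(-3) + 3)²) = 1/((-¼*(-⅓) + 3)²) = 1/((1/12 + 3)²) = 1/((37/12)²) = 1/(1369/144) = 144/1369)
m²*(b(13) + 144) = 10²*(144/1369 + 144) = 100*(197280/1369) = 19728000/1369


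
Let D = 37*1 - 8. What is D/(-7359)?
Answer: -29/7359 ≈ -0.0039408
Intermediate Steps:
D = 29 (D = 37 - 8 = 29)
D/(-7359) = 29/(-7359) = 29*(-1/7359) = -29/7359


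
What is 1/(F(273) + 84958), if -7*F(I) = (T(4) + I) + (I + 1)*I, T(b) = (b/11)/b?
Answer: 77/5715940 ≈ 1.3471e-5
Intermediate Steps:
T(b) = 1/11 (T(b) = (b*(1/11))/b = (b/11)/b = 1/11)
F(I) = -1/77 - I/7 - I*(1 + I)/7 (F(I) = -((1/11 + I) + (I + 1)*I)/7 = -((1/11 + I) + (1 + I)*I)/7 = -((1/11 + I) + I*(1 + I))/7 = -(1/11 + I + I*(1 + I))/7 = -1/77 - I/7 - I*(1 + I)/7)
1/(F(273) + 84958) = 1/((-1/77 - 2/7*273 - ⅐*273²) + 84958) = 1/((-1/77 - 78 - ⅐*74529) + 84958) = 1/((-1/77 - 78 - 10647) + 84958) = 1/(-825826/77 + 84958) = 1/(5715940/77) = 77/5715940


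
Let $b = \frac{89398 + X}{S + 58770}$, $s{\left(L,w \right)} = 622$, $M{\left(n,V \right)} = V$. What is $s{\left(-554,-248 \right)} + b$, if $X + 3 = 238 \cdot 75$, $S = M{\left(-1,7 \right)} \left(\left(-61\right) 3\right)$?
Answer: $\frac{35865403}{57489} \approx 623.87$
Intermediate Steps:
$S = -1281$ ($S = 7 \left(\left(-61\right) 3\right) = 7 \left(-183\right) = -1281$)
$X = 17847$ ($X = -3 + 238 \cdot 75 = -3 + 17850 = 17847$)
$b = \frac{107245}{57489}$ ($b = \frac{89398 + 17847}{-1281 + 58770} = \frac{107245}{57489} \approx 1.8655$)
$s{\left(-554,-248 \right)} + b = 622 + \frac{107245}{57489} = \frac{35865403}{57489}$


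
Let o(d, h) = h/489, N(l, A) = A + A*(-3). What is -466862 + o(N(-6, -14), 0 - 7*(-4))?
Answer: -228295490/489 ≈ -4.6686e+5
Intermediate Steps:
N(l, A) = -2*A (N(l, A) = A - 3*A = -2*A)
o(d, h) = h/489 (o(d, h) = h*(1/489) = h/489)
-466862 + o(N(-6, -14), 0 - 7*(-4)) = -466862 + (0 - 7*(-4))/489 = -466862 + (0 + 28)/489 = -466862 + (1/489)*28 = -466862 + 28/489 = -228295490/489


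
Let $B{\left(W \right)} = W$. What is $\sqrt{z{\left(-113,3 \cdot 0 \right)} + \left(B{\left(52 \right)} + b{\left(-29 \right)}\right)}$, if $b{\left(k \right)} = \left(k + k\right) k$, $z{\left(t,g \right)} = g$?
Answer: $17 \sqrt{6} \approx 41.641$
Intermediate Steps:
$b{\left(k \right)} = 2 k^{2}$ ($b{\left(k \right)} = 2 k k = 2 k^{2}$)
$\sqrt{z{\left(-113,3 \cdot 0 \right)} + \left(B{\left(52 \right)} + b{\left(-29 \right)}\right)} = \sqrt{3 \cdot 0 + \left(52 + 2 \left(-29\right)^{2}\right)} = \sqrt{0 + \left(52 + 2 \cdot 841\right)} = \sqrt{0 + \left(52 + 1682\right)} = \sqrt{0 + 1734} = \sqrt{1734} = 17 \sqrt{6}$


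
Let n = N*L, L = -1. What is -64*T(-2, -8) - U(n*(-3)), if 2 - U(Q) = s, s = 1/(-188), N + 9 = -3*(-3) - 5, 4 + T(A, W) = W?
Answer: 144007/188 ≈ 765.99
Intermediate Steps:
T(A, W) = -4 + W
N = -5 (N = -9 + (-3*(-3) - 5) = -9 + (9 - 5) = -9 + 4 = -5)
n = 5 (n = -5*(-1) = 5)
s = -1/188 ≈ -0.0053191
U(Q) = 377/188 (U(Q) = 2 - 1*(-1/188) = 2 + 1/188 = 377/188)
-64*T(-2, -8) - U(n*(-3)) = -64*(-4 - 8) - 1*377/188 = -64*(-12) - 377/188 = 768 - 377/188 = 144007/188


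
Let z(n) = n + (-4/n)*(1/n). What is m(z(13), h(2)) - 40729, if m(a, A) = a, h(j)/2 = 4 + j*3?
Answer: -6881008/169 ≈ -40716.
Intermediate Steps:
h(j) = 8 + 6*j (h(j) = 2*(4 + j*3) = 2*(4 + 3*j) = 8 + 6*j)
z(n) = n - 4/n**2 (z(n) = n + (-4/n)/n = n - 4/n**2)
m(z(13), h(2)) - 40729 = (13 - 4/13**2) - 40729 = (13 - 4*1/169) - 40729 = (13 - 4/169) - 40729 = 2193/169 - 40729 = -6881008/169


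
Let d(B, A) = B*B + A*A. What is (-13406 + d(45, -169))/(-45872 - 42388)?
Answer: -859/4413 ≈ -0.19465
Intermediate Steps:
d(B, A) = A² + B² (d(B, A) = B² + A² = A² + B²)
(-13406 + d(45, -169))/(-45872 - 42388) = (-13406 + ((-169)² + 45²))/(-45872 - 42388) = (-13406 + (28561 + 2025))/(-88260) = (-13406 + 30586)*(-1/88260) = 17180*(-1/88260) = -859/4413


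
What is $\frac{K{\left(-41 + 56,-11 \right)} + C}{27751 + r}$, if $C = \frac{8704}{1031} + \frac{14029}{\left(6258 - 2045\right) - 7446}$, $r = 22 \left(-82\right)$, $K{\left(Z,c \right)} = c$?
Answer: $- \frac{22989320}{86487137181} \approx -0.00026581$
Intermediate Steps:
$r = -1804$
$C = \frac{13676133}{3333223}$ ($C = 8704 \cdot \frac{1}{1031} + \frac{14029}{4213 - 7446} = \frac{8704}{1031} + \frac{14029}{-3233} = \frac{8704}{1031} + 14029 \left(- \frac{1}{3233}\right) = \frac{8704}{1031} - \frac{14029}{3233} = \frac{13676133}{3333223} \approx 4.103$)
$\frac{K{\left(-41 + 56,-11 \right)} + C}{27751 + r} = \frac{-11 + \frac{13676133}{3333223}}{27751 - 1804} = - \frac{22989320}{3333223 \cdot 25947} = \left(- \frac{22989320}{3333223}\right) \frac{1}{25947} = - \frac{22989320}{86487137181}$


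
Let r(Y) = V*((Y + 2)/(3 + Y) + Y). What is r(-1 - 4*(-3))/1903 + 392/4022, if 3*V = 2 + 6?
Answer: 9176096/80365593 ≈ 0.11418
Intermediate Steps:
V = 8/3 (V = (2 + 6)/3 = (⅓)*8 = 8/3 ≈ 2.6667)
r(Y) = 8*Y/3 + 8*(2 + Y)/(3*(3 + Y)) (r(Y) = 8*((Y + 2)/(3 + Y) + Y)/3 = 8*((2 + Y)/(3 + Y) + Y)/3 = 8*(Y + (2 + Y)/(3 + Y))/3 = 8*Y/3 + 8*(2 + Y)/(3*(3 + Y)))
r(-1 - 4*(-3))/1903 + 392/4022 = (8*(2 + (-1 - 4*(-3))² + 4*(-1 - 4*(-3)))/(3*(3 + (-1 - 4*(-3)))))/1903 + 392/4022 = (8*(2 + (-1 + 12)² + 4*(-1 + 12))/(3*(3 + (-1 + 12))))*(1/1903) + 392*(1/4022) = (8*(2 + 11² + 4*11)/(3*(3 + 11)))*(1/1903) + 196/2011 = ((8/3)*(2 + 121 + 44)/14)*(1/1903) + 196/2011 = ((8/3)*(1/14)*167)*(1/1903) + 196/2011 = (668/21)*(1/1903) + 196/2011 = 668/39963 + 196/2011 = 9176096/80365593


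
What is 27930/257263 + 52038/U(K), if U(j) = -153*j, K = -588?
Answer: 18027377/26240826 ≈ 0.68700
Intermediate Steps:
27930/257263 + 52038/U(K) = 27930/257263 + 52038/((-153*(-588))) = 27930*(1/257263) + 52038/89964 = 27930/257263 + 52038*(1/89964) = 27930/257263 + 59/102 = 18027377/26240826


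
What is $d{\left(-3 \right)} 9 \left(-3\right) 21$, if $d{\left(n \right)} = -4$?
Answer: $2268$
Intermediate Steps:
$d{\left(-3 \right)} 9 \left(-3\right) 21 = - 4 \cdot 9 \left(-3\right) 21 = \left(-4\right) \left(-27\right) 21 = 108 \cdot 21 = 2268$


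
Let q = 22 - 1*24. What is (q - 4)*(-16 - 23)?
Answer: 234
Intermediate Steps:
q = -2 (q = 22 - 24 = -2)
(q - 4)*(-16 - 23) = (-2 - 4)*(-16 - 23) = -6*(-39) = 234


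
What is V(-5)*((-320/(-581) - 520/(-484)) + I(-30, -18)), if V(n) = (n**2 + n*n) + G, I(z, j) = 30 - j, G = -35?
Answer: 52330470/70301 ≈ 744.38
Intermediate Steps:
V(n) = -35 + 2*n**2 (V(n) = (n**2 + n*n) - 35 = (n**2 + n**2) - 35 = 2*n**2 - 35 = -35 + 2*n**2)
V(-5)*((-320/(-581) - 520/(-484)) + I(-30, -18)) = (-35 + 2*(-5)**2)*((-320/(-581) - 520/(-484)) + (30 - 1*(-18))) = (-35 + 2*25)*((-320*(-1/581) - 520*(-1/484)) + (30 + 18)) = (-35 + 50)*((320/581 + 130/121) + 48) = 15*(114250/70301 + 48) = 15*(3488698/70301) = 52330470/70301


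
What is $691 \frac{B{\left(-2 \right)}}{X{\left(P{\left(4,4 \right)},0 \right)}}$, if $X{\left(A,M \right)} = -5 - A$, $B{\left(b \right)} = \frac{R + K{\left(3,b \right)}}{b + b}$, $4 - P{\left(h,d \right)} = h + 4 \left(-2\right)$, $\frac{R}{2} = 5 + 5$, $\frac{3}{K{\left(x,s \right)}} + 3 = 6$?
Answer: $\frac{14511}{52} \approx 279.06$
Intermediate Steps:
$K{\left(x,s \right)} = 1$ ($K{\left(x,s \right)} = \frac{3}{-3 + 6} = \frac{3}{3} = 3 \cdot \frac{1}{3} = 1$)
$R = 20$ ($R = 2 \left(5 + 5\right) = 2 \cdot 10 = 20$)
$P{\left(h,d \right)} = 12 - h$ ($P{\left(h,d \right)} = 4 - \left(h + 4 \left(-2\right)\right) = 4 - \left(h - 8\right) = 4 - \left(-8 + h\right) = 12 - h$)
$B{\left(b \right)} = \frac{21}{2 b}$ ($B{\left(b \right)} = \frac{20 + 1}{b + b} = \frac{21}{2 b}$)
$691 \frac{B{\left(-2 \right)}}{X{\left(P{\left(4,4 \right)},0 \right)}} = 691 \frac{\frac{21}{2} \frac{1}{-2}}{-5 - \left(12 - 4\right)} = 691 \frac{\frac{21}{2} \left(- \frac{1}{2}\right)}{-5 - \left(12 - 4\right)} = 691 \left(- \frac{21}{4 \left(-5 - 8\right)}\right) = 691 \left(- \frac{21}{4 \left(-13\right)}\right) = 691 \left(\left(- \frac{21}{4}\right) \left(- \frac{1}{13}\right)\right) = 691 \cdot \frac{21}{52} = \frac{14511}{52}$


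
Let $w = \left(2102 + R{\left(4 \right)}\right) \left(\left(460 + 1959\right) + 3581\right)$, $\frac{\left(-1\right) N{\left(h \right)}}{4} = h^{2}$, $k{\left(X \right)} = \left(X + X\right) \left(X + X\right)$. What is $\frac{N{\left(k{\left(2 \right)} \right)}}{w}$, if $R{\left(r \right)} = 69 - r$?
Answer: $- \frac{64}{812625} \approx -7.8757 \cdot 10^{-5}$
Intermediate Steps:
$k{\left(X \right)} = 4 X^{2}$ ($k{\left(X \right)} = 2 X 2 X = 4 X^{2}$)
$N{\left(h \right)} = - 4 h^{2}$
$w = 13002000$ ($w = \left(2102 + \left(69 - 4\right)\right) \left(\left(460 + 1959\right) + 3581\right) = \left(2102 + \left(69 - 4\right)\right) \left(2419 + 3581\right) = \left(2102 + 65\right) 6000 = 2167 \cdot 6000 = 13002000$)
$\frac{N{\left(k{\left(2 \right)} \right)}}{w} = \frac{\left(-4\right) \left(4 \cdot 2^{2}\right)^{2}}{13002000} = - 4 \left(4 \cdot 4\right)^{2} \cdot \frac{1}{13002000} = - 4 \cdot 16^{2} \cdot \frac{1}{13002000} = \left(-4\right) 256 \cdot \frac{1}{13002000} = \left(-1024\right) \frac{1}{13002000} = - \frac{64}{812625}$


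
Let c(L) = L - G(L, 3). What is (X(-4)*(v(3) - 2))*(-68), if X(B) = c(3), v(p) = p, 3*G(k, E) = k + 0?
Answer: -136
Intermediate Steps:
G(k, E) = k/3 (G(k, E) = (k + 0)/3 = k/3)
c(L) = 2*L/3 (c(L) = L - L/3 = 2*L/3)
X(B) = 2 (X(B) = (⅔)*3 = 2)
(X(-4)*(v(3) - 2))*(-68) = (2*(3 - 2))*(-68) = (2*1)*(-68) = 2*(-68) = -136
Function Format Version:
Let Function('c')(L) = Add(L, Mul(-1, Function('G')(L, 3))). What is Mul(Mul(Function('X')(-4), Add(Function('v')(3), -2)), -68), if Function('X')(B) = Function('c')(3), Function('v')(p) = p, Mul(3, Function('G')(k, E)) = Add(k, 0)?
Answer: -136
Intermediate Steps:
Function('G')(k, E) = Mul(Rational(1, 3), k) (Function('G')(k, E) = Mul(Rational(1, 3), Add(k, 0)) = Mul(Rational(1, 3), k))
Function('c')(L) = Mul(Rational(2, 3), L) (Function('c')(L) = Add(L, Mul(-1, Mul(Rational(1, 3), L))) = Add(L, Mul(Rational(-1, 3), L)) = Mul(Rational(2, 3), L))
Function('X')(B) = 2 (Function('X')(B) = Mul(Rational(2, 3), 3) = 2)
Mul(Mul(Function('X')(-4), Add(Function('v')(3), -2)), -68) = Mul(Mul(2, Add(3, -2)), -68) = Mul(Mul(2, 1), -68) = Mul(2, -68) = -136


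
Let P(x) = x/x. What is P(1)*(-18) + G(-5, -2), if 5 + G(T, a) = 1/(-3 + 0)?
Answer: -70/3 ≈ -23.333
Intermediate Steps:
P(x) = 1
G(T, a) = -16/3 (G(T, a) = -5 + 1/(-3 + 0) = -5 + 1/(-3) = -5 - ⅓ = -16/3)
P(1)*(-18) + G(-5, -2) = 1*(-18) - 16/3 = -18 - 16/3 = -70/3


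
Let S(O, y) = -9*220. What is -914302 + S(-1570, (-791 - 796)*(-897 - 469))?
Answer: -916282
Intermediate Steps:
S(O, y) = -1980
-914302 + S(-1570, (-791 - 796)*(-897 - 469)) = -914302 - 1980 = -916282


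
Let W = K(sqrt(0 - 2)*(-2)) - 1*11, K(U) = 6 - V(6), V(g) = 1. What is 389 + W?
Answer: 383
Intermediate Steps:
K(U) = 5 (K(U) = 6 - 1*1 = 6 - 1 = 5)
W = -6 (W = 5 - 1*11 = 5 - 11 = -6)
389 + W = 389 - 6 = 383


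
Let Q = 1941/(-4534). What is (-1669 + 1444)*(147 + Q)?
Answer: -149525325/4534 ≈ -32979.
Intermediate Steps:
Q = -1941/4534 (Q = 1941*(-1/4534) = -1941/4534 ≈ -0.42810)
(-1669 + 1444)*(147 + Q) = (-1669 + 1444)*(147 - 1941/4534) = -225*664557/4534 = -149525325/4534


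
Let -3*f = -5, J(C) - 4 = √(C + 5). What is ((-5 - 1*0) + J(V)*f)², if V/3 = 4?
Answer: 50 + 50*√17/9 ≈ 72.906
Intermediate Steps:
V = 12 (V = 3*4 = 12)
J(C) = 4 + √(5 + C) (J(C) = 4 + √(C + 5) = 4 + √(5 + C))
f = 5/3 (f = -⅓*(-5) = 5/3 ≈ 1.6667)
((-5 - 1*0) + J(V)*f)² = ((-5 - 1*0) + (4 + √(5 + 12))*(5/3))² = ((-5 + 0) + (4 + √17)*(5/3))² = (-5 + (20/3 + 5*√17/3))² = (5/3 + 5*√17/3)²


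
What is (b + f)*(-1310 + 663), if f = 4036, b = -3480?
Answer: -359732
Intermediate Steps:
(b + f)*(-1310 + 663) = (-3480 + 4036)*(-1310 + 663) = 556*(-647) = -359732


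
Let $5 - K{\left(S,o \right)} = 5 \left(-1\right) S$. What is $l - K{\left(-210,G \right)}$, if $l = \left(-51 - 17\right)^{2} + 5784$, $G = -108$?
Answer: $11453$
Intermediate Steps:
$K{\left(S,o \right)} = 5 + 5 S$ ($K{\left(S,o \right)} = 5 - 5 \left(-1\right) S = 5 - - 5 S = 5 + 5 S$)
$l = 10408$ ($l = \left(-68\right)^{2} + 5784 = 4624 + 5784 = 10408$)
$l - K{\left(-210,G \right)} = 10408 - \left(5 + 5 \left(-210\right)\right) = 10408 - \left(5 - 1050\right) = 10408 - -1045 = 10408 + 1045 = 11453$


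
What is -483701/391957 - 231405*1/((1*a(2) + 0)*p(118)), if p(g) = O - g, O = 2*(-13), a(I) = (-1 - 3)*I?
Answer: -30419344379/150511488 ≈ -202.11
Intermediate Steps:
a(I) = -4*I
O = -26
p(g) = -26 - g
-483701/391957 - 231405*1/((1*a(2) + 0)*p(118)) = -483701/391957 - 231405*1/((-26 - 1*118)*(1*(-4*2) + 0)) = -483701*1/391957 - 231405*1/((-26 - 118)*(1*(-8) + 0)) = -483701/391957 - 231405*(-1/(144*(-8 + 0))) = -483701/391957 - 231405/((-144*(-8))) = -483701/391957 - 231405/1152 = -483701/391957 - 231405*1/1152 = -483701/391957 - 77135/384 = -30419344379/150511488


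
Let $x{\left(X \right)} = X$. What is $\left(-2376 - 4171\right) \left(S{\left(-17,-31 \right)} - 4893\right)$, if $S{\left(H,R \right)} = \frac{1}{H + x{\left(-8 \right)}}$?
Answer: $\frac{800868322}{25} \approx 3.2035 \cdot 10^{7}$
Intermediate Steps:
$S{\left(H,R \right)} = \frac{1}{-8 + H}$ ($S{\left(H,R \right)} = \frac{1}{H - 8} = \frac{1}{-8 + H}$)
$\left(-2376 - 4171\right) \left(S{\left(-17,-31 \right)} - 4893\right) = \left(-2376 - 4171\right) \left(\frac{1}{-8 - 17} - 4893\right) = \left(-2376 - 4171\right) \left(\frac{1}{-25} - 4893\right) = - 6547 \left(- \frac{1}{25} - 4893\right) = \left(-6547\right) \left(- \frac{122326}{25}\right) = \frac{800868322}{25}$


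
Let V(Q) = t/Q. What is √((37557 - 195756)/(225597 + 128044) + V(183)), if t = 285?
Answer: 2*√129140066738339/21572101 ≈ 1.0536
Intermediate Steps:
V(Q) = 285/Q
√((37557 - 195756)/(225597 + 128044) + V(183)) = √((37557 - 195756)/(225597 + 128044) + 285/183) = √(-158199/353641 + 285*(1/183)) = √(-158199*1/353641 + 95/61) = √(-158199/353641 + 95/61) = √(23945756/21572101) = 2*√129140066738339/21572101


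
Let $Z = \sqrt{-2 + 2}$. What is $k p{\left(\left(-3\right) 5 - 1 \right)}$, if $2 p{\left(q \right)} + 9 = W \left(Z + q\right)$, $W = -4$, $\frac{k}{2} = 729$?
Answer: $40095$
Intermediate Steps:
$k = 1458$ ($k = 2 \cdot 729 = 1458$)
$Z = 0$ ($Z = \sqrt{0} = 0$)
$p{\left(q \right)} = - \frac{9}{2} - 2 q$ ($p{\left(q \right)} = - \frac{9}{2} + \frac{\left(-4\right) \left(0 + q\right)}{2} = - \frac{9}{2} + \frac{\left(-4\right) q}{2} = - \frac{9}{2} - 2 q$)
$k p{\left(\left(-3\right) 5 - 1 \right)} = 1458 \left(- \frac{9}{2} - 2 \left(\left(-3\right) 5 - 1\right)\right) = 1458 \left(- \frac{9}{2} - 2 \left(-15 - 1\right)\right) = 1458 \left(- \frac{9}{2} - -32\right) = 1458 \left(- \frac{9}{2} + 32\right) = 1458 \cdot \frac{55}{2} = 40095$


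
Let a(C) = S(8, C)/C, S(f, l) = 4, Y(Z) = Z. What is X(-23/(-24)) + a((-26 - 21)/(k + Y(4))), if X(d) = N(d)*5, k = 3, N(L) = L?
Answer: 4733/1128 ≈ 4.1959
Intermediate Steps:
a(C) = 4/C
X(d) = 5*d (X(d) = d*5 = 5*d)
X(-23/(-24)) + a((-26 - 21)/(k + Y(4))) = 5*(-23/(-24)) + 4/(((-26 - 21)/(3 + 4))) = 5*(-23*(-1/24)) + 4/((-47/7)) = 5*(23/24) + 4/((-47*⅐)) = 115/24 + 4/(-47/7) = 115/24 + 4*(-7/47) = 115/24 - 28/47 = 4733/1128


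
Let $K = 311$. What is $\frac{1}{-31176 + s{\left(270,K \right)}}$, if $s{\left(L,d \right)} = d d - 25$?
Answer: $\frac{1}{65520} \approx 1.5263 \cdot 10^{-5}$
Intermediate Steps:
$s{\left(L,d \right)} = -25 + d^{2}$ ($s{\left(L,d \right)} = d^{2} - 25 = -25 + d^{2}$)
$\frac{1}{-31176 + s{\left(270,K \right)}} = \frac{1}{-31176 - \left(25 - 311^{2}\right)} = \frac{1}{-31176 + \left(-25 + 96721\right)} = \frac{1}{-31176 + 96696} = \frac{1}{65520}$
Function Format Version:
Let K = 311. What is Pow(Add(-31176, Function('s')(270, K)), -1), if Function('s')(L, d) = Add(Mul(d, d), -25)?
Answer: Rational(1, 65520) ≈ 1.5263e-5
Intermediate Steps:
Function('s')(L, d) = Add(-25, Pow(d, 2)) (Function('s')(L, d) = Add(Pow(d, 2), -25) = Add(-25, Pow(d, 2)))
Pow(Add(-31176, Function('s')(270, K)), -1) = Pow(Add(-31176, Add(-25, Pow(311, 2))), -1) = Pow(Add(-31176, Add(-25, 96721)), -1) = Pow(Add(-31176, 96696), -1) = Pow(65520, -1) = Rational(1, 65520)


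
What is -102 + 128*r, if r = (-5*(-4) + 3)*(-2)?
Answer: -5990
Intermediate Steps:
r = -46 (r = (20 + 3)*(-2) = 23*(-2) = -46)
-102 + 128*r = -102 + 128*(-46) = -102 - 5888 = -5990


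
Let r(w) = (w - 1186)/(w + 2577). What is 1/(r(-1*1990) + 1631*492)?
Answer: 587/471036148 ≈ 1.2462e-6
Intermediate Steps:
r(w) = (-1186 + w)/(2577 + w)
1/(r(-1*1990) + 1631*492) = 1/((-1186 - 1*1990)/(2577 - 1*1990) + 1631*492) = 1/((-1186 - 1990)/(2577 - 1990) + 802452) = 1/(-3176/587 + 802452) = 1/(471036148/587) = 587/471036148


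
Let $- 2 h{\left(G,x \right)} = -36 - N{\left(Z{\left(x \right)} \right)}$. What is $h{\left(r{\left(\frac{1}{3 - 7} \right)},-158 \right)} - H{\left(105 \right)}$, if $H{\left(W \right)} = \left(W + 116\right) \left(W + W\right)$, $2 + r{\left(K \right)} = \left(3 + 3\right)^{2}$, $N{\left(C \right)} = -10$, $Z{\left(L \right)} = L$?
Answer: $-46397$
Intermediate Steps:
$r{\left(K \right)} = 34$ ($r{\left(K \right)} = -2 + \left(3 + 3\right)^{2} = -2 + 6^{2} = -2 + 36 = 34$)
$h{\left(G,x \right)} = 13$ ($h{\left(G,x \right)} = - \frac{-36 - -10}{2} = - \frac{-36 + 10}{2} = \left(- \frac{1}{2}\right) \left(-26\right) = 13$)
$H{\left(W \right)} = 2 W \left(116 + W\right)$ ($H{\left(W \right)} = \left(116 + W\right) 2 W = 2 W \left(116 + W\right)$)
$h{\left(r{\left(\frac{1}{3 - 7} \right)},-158 \right)} - H{\left(105 \right)} = 13 - 2 \cdot 105 \left(116 + 105\right) = 13 - 2 \cdot 105 \cdot 221 = 13 - 46410 = -46397$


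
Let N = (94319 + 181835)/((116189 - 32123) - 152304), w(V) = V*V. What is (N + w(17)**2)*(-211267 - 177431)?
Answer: -369200250383852/11373 ≈ -3.2463e+10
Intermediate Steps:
w(V) = V**2
N = -138077/34119 (N = 276154/(84066 - 152304) = 276154/(-68238) = 276154*(-1/68238) = -138077/34119 ≈ -4.0469)
(N + w(17)**2)*(-211267 - 177431) = (-138077/34119 + (17**2)**2)*(-211267 - 177431) = (-138077/34119 + 289**2)*(-388698) = (-138077/34119 + 83521)*(-388698) = (2849514922/34119)*(-388698) = -369200250383852/11373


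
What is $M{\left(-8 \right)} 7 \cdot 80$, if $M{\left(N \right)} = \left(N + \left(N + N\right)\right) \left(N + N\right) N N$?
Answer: $13762560$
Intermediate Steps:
$M{\left(N \right)} = 6 N^{4}$ ($M{\left(N \right)} = \left(N + 2 N\right) 2 N N N = 3 N 2 N N N = 6 N^{2} N N = 6 N^{3} N = 6 N^{4}$)
$M{\left(-8 \right)} 7 \cdot 80 = 6 \left(-8\right)^{4} \cdot 7 \cdot 80 = 6 \cdot 4096 \cdot 7 \cdot 80 = 24576 \cdot 7 \cdot 80 = 172032 \cdot 80 = 13762560$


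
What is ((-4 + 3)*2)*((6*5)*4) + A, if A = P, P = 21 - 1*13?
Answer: -232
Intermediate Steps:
P = 8 (P = 21 - 13 = 8)
A = 8
((-4 + 3)*2)*((6*5)*4) + A = ((-4 + 3)*2)*((6*5)*4) + 8 = (-1*2)*(30*4) + 8 = -2*120 + 8 = -240 + 8 = -232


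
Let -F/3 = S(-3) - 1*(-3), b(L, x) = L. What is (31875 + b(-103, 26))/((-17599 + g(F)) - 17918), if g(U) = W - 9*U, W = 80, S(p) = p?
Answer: -31772/35437 ≈ -0.89658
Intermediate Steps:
F = 0 (F = -3*(-3 - 1*(-3)) = -3*(-3 + 3) = -3*0 = 0)
g(U) = 80 - 9*U
(31875 + b(-103, 26))/((-17599 + g(F)) - 17918) = (31875 - 103)/((-17599 + (80 - 9*0)) - 17918) = 31772/((-17599 + (80 + 0)) - 17918) = 31772/((-17599 + 80) - 17918) = 31772/(-17519 - 17918) = 31772/(-35437) = 31772*(-1/35437) = -31772/35437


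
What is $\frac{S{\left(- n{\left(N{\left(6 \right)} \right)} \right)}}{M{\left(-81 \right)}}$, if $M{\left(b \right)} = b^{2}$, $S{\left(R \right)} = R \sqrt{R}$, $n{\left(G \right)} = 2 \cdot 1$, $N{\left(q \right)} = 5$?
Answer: $- \frac{2 i \sqrt{2}}{6561} \approx - 0.0004311 i$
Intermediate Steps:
$n{\left(G \right)} = 2$
$S{\left(R \right)} = R^{\frac{3}{2}}$
$\frac{S{\left(- n{\left(N{\left(6 \right)} \right)} \right)}}{M{\left(-81 \right)}} = \frac{\left(\left(-1\right) 2\right)^{\frac{3}{2}}}{\left(-81\right)^{2}} = \frac{\left(-2\right)^{\frac{3}{2}}}{6561} = - 2 i \sqrt{2} \cdot \frac{1}{6561} = - \frac{2 i \sqrt{2}}{6561}$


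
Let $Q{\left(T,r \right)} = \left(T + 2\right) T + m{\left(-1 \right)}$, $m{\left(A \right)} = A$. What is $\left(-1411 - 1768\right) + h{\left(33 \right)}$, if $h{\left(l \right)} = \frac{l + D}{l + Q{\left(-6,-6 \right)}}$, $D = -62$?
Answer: $- \frac{178053}{56} \approx -3179.5$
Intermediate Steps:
$Q{\left(T,r \right)} = -1 + T \left(2 + T\right)$ ($Q{\left(T,r \right)} = \left(T + 2\right) T - 1 = \left(2 + T\right) T - 1 = T \left(2 + T\right) - 1 = -1 + T \left(2 + T\right)$)
$h{\left(l \right)} = \frac{-62 + l}{23 + l}$ ($h{\left(l \right)} = \frac{l - 62}{l + \left(-1 + \left(-6\right)^{2} + 2 \left(-6\right)\right)} = \frac{-62 + l}{l - -23} = \frac{-62 + l}{l + 23} = \frac{-62 + l}{23 + l}$)
$\left(-1411 - 1768\right) + h{\left(33 \right)} = \left(-1411 - 1768\right) + \frac{-62 + 33}{23 + 33} = \left(-1411 - 1768\right) + \frac{1}{56} \left(-29\right) = -3179 + \frac{1}{56} \left(-29\right) = -3179 - \frac{29}{56} = - \frac{178053}{56}$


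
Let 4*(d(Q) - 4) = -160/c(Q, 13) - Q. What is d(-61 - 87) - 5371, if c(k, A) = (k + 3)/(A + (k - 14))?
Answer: -155762/29 ≈ -5371.1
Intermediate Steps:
c(k, A) = (3 + k)/(-14 + A + k) (c(k, A) = (3 + k)/(A + (-14 + k)) = (3 + k)/(-14 + A + k))
d(Q) = 4 - Q/4 - 40*(-1 + Q)/(3 + Q) (d(Q) = 4 + (-160*(-14 + 13 + Q)/(3 + Q) - Q)/4 = 4 + (-160*(-1 + Q)/(3 + Q) - Q)/4 = 4 + (-Q - 160*(-1 + Q)/(3 + Q))/4 = 4 + (-Q/4 - 40*(-1 + Q)/(3 + Q)) = 4 - Q/4 - 40*(-1 + Q)/(3 + Q))
d(-61 - 87) - 5371 = (208 - (-61 - 87)**2 - 147*(-61 - 87))/(4*(3 + (-61 - 87))) - 5371 = (208 - 1*(-148)**2 - 147*(-148))/(4*(3 - 148)) - 5371 = (1/4)*(208 - 1*21904 + 21756)/(-145) - 5371 = (1/4)*(-1/145)*(208 - 21904 + 21756) - 5371 = (1/4)*(-1/145)*60 - 5371 = -3/29 - 5371 = -155762/29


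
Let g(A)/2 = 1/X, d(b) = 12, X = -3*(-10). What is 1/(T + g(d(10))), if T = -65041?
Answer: -15/975614 ≈ -1.5375e-5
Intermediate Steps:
X = 30
g(A) = 1/15 (g(A) = 2/30 = 2*(1/30) = 1/15)
1/(T + g(d(10))) = 1/(-65041 + 1/15) = 1/(-975614/15) = -15/975614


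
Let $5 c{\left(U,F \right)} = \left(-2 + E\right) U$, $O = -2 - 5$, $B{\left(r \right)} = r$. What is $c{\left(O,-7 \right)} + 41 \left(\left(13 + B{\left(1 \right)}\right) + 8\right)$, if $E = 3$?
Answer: $\frac{4503}{5} \approx 900.6$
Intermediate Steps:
$O = -7$ ($O = -2 - 5 = -7$)
$c{\left(U,F \right)} = \frac{U}{5}$ ($c{\left(U,F \right)} = \frac{\left(-2 + 3\right) U}{5} = \frac{1 U}{5} = \frac{U}{5}$)
$c{\left(O,-7 \right)} + 41 \left(\left(13 + B{\left(1 \right)}\right) + 8\right) = \frac{1}{5} \left(-7\right) + 41 \left(\left(13 + 1\right) + 8\right) = - \frac{7}{5} + 41 \left(14 + 8\right) = - \frac{7}{5} + 41 \cdot 22 = - \frac{7}{5} + 902 = \frac{4503}{5}$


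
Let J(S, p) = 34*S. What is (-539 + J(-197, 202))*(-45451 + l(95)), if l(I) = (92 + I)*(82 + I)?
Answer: 89391424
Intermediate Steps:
l(I) = (82 + I)*(92 + I)
(-539 + J(-197, 202))*(-45451 + l(95)) = (-539 + 34*(-197))*(-45451 + (7544 + 95² + 174*95)) = (-539 - 6698)*(-45451 + (7544 + 9025 + 16530)) = -7237*(-45451 + 33099) = -7237*(-12352) = 89391424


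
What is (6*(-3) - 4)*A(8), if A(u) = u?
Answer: -176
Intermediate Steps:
(6*(-3) - 4)*A(8) = (6*(-3) - 4)*8 = (-18 - 4)*8 = -22*8 = -176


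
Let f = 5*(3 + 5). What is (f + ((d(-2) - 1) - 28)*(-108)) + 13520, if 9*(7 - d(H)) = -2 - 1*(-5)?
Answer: 15972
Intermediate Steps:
d(H) = 20/3 (d(H) = 7 - (-2 - 1*(-5))/9 = 7 - (-2 + 5)/9 = 7 - ⅑*3 = 7 - ⅓ = 20/3)
f = 40 (f = 5*8 = 40)
(f + ((d(-2) - 1) - 28)*(-108)) + 13520 = (40 + ((20/3 - 1) - 28)*(-108)) + 13520 = (40 + (17/3 - 28)*(-108)) + 13520 = (40 - 67/3*(-108)) + 13520 = (40 + 2412) + 13520 = 2452 + 13520 = 15972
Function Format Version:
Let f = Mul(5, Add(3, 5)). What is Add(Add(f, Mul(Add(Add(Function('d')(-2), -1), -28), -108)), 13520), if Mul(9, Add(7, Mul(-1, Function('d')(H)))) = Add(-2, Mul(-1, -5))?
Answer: 15972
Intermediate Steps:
Function('d')(H) = Rational(20, 3) (Function('d')(H) = Add(7, Mul(Rational(-1, 9), Add(-2, Mul(-1, -5)))) = Add(7, Mul(Rational(-1, 9), Add(-2, 5))) = Add(7, Mul(Rational(-1, 9), 3)) = Add(7, Rational(-1, 3)) = Rational(20, 3))
f = 40 (f = Mul(5, 8) = 40)
Add(Add(f, Mul(Add(Add(Function('d')(-2), -1), -28), -108)), 13520) = Add(Add(40, Mul(Add(Add(Rational(20, 3), -1), -28), -108)), 13520) = Add(Add(40, Mul(Add(Rational(17, 3), -28), -108)), 13520) = Add(Add(40, Mul(Rational(-67, 3), -108)), 13520) = Add(Add(40, 2412), 13520) = Add(2452, 13520) = 15972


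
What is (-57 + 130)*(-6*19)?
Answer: -8322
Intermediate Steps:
(-57 + 130)*(-6*19) = 73*(-114) = -8322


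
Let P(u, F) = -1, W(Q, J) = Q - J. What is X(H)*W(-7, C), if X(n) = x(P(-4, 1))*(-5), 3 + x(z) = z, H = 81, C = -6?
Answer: -20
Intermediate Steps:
x(z) = -3 + z
X(n) = 20 (X(n) = (-3 - 1)*(-5) = -4*(-5) = 20)
X(H)*W(-7, C) = 20*(-7 - 1*(-6)) = 20*(-7 + 6) = 20*(-1) = -20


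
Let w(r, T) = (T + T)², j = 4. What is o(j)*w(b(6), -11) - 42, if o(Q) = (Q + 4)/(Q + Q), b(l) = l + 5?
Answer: 442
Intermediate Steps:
b(l) = 5 + l
o(Q) = (4 + Q)/(2*Q) (o(Q) = (4 + Q)/((2*Q)) = (4 + Q)*(1/(2*Q)) = (4 + Q)/(2*Q))
w(r, T) = 4*T² (w(r, T) = (2*T)² = 4*T²)
o(j)*w(b(6), -11) - 42 = ((½)*(4 + 4)/4)*(4*(-11)²) - 42 = ((½)*(¼)*8)*(4*121) - 42 = 1*484 - 42 = 484 - 42 = 442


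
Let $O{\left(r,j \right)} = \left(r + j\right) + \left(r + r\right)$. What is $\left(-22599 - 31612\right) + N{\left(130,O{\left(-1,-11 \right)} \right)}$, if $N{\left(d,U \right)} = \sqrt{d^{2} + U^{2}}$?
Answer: $-54211 + 2 \sqrt{4274} \approx -54080.0$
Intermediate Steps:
$O{\left(r,j \right)} = j + 3 r$ ($O{\left(r,j \right)} = \left(j + r\right) + 2 r = j + 3 r$)
$N{\left(d,U \right)} = \sqrt{U^{2} + d^{2}}$
$\left(-22599 - 31612\right) + N{\left(130,O{\left(-1,-11 \right)} \right)} = \left(-22599 - 31612\right) + \sqrt{\left(-11 + 3 \left(-1\right)\right)^{2} + 130^{2}} = -54211 + \sqrt{\left(-11 - 3\right)^{2} + 16900} = -54211 + \sqrt{\left(-14\right)^{2} + 16900} = -54211 + \sqrt{196 + 16900} = -54211 + \sqrt{17096} = -54211 + 2 \sqrt{4274}$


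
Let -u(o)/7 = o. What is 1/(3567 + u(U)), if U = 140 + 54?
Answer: 1/2209 ≈ 0.00045269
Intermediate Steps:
U = 194
u(o) = -7*o
1/(3567 + u(U)) = 1/(3567 - 7*194) = 1/(3567 - 1358) = 1/2209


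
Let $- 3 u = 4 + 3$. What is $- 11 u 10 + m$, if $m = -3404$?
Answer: $- \frac{9442}{3} \approx -3147.3$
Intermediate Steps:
$u = - \frac{7}{3}$ ($u = - \frac{4 + 3}{3} = \left(- \frac{1}{3}\right) 7 = - \frac{7}{3} \approx -2.3333$)
$- 11 u 10 + m = \left(-11\right) \left(- \frac{7}{3}\right) 10 - 3404 = \frac{77}{3} \cdot 10 - 3404 = \frac{770}{3} - 3404 = - \frac{9442}{3}$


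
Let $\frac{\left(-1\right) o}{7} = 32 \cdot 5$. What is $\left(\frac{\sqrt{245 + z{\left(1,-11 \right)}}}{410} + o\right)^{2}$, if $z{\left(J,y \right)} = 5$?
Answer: $\frac{\left(91840 - \sqrt{10}\right)^{2}}{6724} \approx 1.2543 \cdot 10^{6}$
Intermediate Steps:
$o = -1120$ ($o = - 7 \cdot 32 \cdot 5 = \left(-7\right) 160 = -1120$)
$\left(\frac{\sqrt{245 + z{\left(1,-11 \right)}}}{410} + o\right)^{2} = \left(\frac{\sqrt{245 + 5}}{410} - 1120\right)^{2} = \left(\sqrt{250} \cdot \frac{1}{410} - 1120\right)^{2} = \left(5 \sqrt{10} \cdot \frac{1}{410} - 1120\right)^{2} = \left(\frac{\sqrt{10}}{82} - 1120\right)^{2} = \left(-1120 + \frac{\sqrt{10}}{82}\right)^{2}$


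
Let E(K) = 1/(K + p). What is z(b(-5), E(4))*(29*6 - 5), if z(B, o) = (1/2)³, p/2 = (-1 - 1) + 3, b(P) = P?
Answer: 169/8 ≈ 21.125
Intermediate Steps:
p = 2 (p = 2*((-1 - 1) + 3) = 2*(-2 + 3) = 2*1 = 2)
E(K) = 1/(2 + K) (E(K) = 1/(K + 2) = 1/(2 + K))
z(B, o) = ⅛ (z(B, o) = (½)³ = ⅛)
z(b(-5), E(4))*(29*6 - 5) = (29*6 - 5)/8 = (174 - 5)/8 = (⅛)*169 = 169/8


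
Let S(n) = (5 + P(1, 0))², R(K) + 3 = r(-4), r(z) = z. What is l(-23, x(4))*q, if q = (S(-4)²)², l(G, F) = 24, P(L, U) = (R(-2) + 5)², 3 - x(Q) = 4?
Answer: 1033121304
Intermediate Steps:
x(Q) = -1 (x(Q) = 3 - 1*4 = 3 - 4 = -1)
R(K) = -7 (R(K) = -3 - 4 = -7)
P(L, U) = 4 (P(L, U) = (-7 + 5)² = (-2)² = 4)
S(n) = 81 (S(n) = (5 + 4)² = 9² = 81)
q = 43046721 (q = (81²)² = 6561² = 43046721)
l(-23, x(4))*q = 24*43046721 = 1033121304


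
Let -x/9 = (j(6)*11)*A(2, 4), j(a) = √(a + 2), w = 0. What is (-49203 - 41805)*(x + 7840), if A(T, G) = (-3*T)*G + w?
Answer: -713502720 - 432470016*√2 ≈ -1.3251e+9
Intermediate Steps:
A(T, G) = -3*G*T (A(T, G) = (-3*T)*G + 0 = -3*G*T + 0 = -3*G*T)
j(a) = √(2 + a)
x = 4752*√2 (x = -9*√(2 + 6)*11*(-3*4*2) = -9*√8*11*(-24) = -9*(2*√2)*11*(-24) = -9*22*√2*(-24) = -(-4752)*√2 = 4752*√2 ≈ 6720.3)
(-49203 - 41805)*(x + 7840) = (-49203 - 41805)*(4752*√2 + 7840) = -91008*(7840 + 4752*√2) = -713502720 - 432470016*√2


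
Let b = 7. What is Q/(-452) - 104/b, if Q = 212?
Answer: -12123/791 ≈ -15.326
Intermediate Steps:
Q/(-452) - 104/b = 212/(-452) - 104/7 = 212*(-1/452) - 104*1/7 = -53/113 - 104/7 = -12123/791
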